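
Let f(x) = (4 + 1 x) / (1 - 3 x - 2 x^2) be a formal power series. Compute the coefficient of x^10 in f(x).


Write f(x) = sum_{k>=0} a_k x^k. Multiplying both sides by 1 - 3 x - 2 x^2 gives
(1 - 3 x - 2 x^2) sum_{k>=0} a_k x^k = 4 + 1 x.
Matching coefficients:
 x^0: a_0 = 4
 x^1: a_1 - 3 a_0 = 1  =>  a_1 = 3*4 + 1 = 13
 x^k (k >= 2): a_k = 3 a_{k-1} + 2 a_{k-2}.
Iterating: a_2 = 47, a_3 = 167, a_4 = 595, a_5 = 2119, a_6 = 7547, a_7 = 26879, a_8 = 95731, a_9 = 340951, a_10 = 1214315.
So the coefficient of x^10 is 1214315.

1214315


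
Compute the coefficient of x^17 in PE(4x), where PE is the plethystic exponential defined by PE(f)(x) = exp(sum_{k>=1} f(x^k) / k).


With f(x) = 4x, the exponent is sum_{k>=1} 4 x^k / k = 4 * (-ln(1 - x)). Exponentiating:
PE(4x) = exp(-4 ln(1 - x)) = 1/(1 - x)^4.
By the negative binomial expansion, [x^n] 1/(1 - x)^4 = C(n + 3, 3).
For n = 17: C(20, 3) = 1140.

1140


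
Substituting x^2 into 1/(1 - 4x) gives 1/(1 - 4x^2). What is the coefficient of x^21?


Since 1/(1 - 4x^2) only has even powers of x,
the coefficient of x^21 (odd) is 0.

0


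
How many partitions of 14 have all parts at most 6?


Using the generating function (1-x)^(-1)(1-x^2)^(-1)...(1-x^6)^(-1),
the coefficient of x^14 counts these restricted partitions.
Result = 90

90


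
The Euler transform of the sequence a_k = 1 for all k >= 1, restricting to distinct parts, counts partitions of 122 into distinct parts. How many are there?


Partitions of 122 into distinct parts can be computed via generating function.
Product (1+x)(1+x^2)(1+x^3)...
The coefficient of x^122 = 2556284

2556284


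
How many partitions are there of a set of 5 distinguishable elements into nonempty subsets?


Bell_5 can be computed from the Bell triangle or from Dobinski's identity Bell_n = (1/e) * sum_{k>=0} k^n / k!.
Computing Bell_5 = 52.

52


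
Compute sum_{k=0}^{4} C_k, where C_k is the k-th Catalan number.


C_0 through C_4: 1, 1, 2, 5, 14
Sum = 1 + 1 + 2 + 5 + 14
= 23

23


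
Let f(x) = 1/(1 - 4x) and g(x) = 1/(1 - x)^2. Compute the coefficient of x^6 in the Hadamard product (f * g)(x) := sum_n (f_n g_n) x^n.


f has coefficients f_k = 4^k. For g = 1/(1 - x)^2 the coefficient is g_k = C(k + 1, 1) = k + 1. The Hadamard coefficient is (f * g)_k = 4^k * (k + 1).
For k = 6: 4^6 * 7 = 4096 * 7 = 28672.

28672


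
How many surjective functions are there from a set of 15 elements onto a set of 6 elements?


By inclusion-exclusion on which target elements are missed, the number of surjections from an n-set onto a k-set is
surj(n, k) = sum_{j=0}^{k} (-1)^j C(k, j) (k - j)^n.
Equivalently surj(n, k) = k! * S(n, k), where S(n, k) is the Stirling number of the second kind.
For n = 15, k = 6:
S(15, 6) = 420693273, so
surj = 6! * 420693273 = 720 * 420693273 = 302899156560.

302899156560


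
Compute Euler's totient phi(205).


phi(n) counts integers in [1, n] coprime to n. Using the multiplicative formula phi(n) = n * prod_{p | n} (1 - 1/p):
205 = 5 * 41, so
phi(205) = 205 * (1 - 1/5) * (1 - 1/41) = 160.

160


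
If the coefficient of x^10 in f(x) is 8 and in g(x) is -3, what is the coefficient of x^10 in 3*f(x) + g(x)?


Scalar multiplication scales coefficients: 3 * 8 = 24.
Then add the g coefficient: 24 + -3
= 21

21


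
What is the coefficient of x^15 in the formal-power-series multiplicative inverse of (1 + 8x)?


The inverse is 1/(1 + 8x). Apply the geometric identity 1/(1 - y) = sum_{k>=0} y^k with y = -8x:
1/(1 + 8x) = sum_{k>=0} (-8)^k x^k.
So the coefficient of x^15 is (-8)^15 = -35184372088832.

-35184372088832


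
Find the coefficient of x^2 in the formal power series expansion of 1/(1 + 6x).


Write 1/(1 + c x) = 1/(1 - (-c) x) and apply the geometric-series identity
1/(1 - y) = sum_{k>=0} y^k to get 1/(1 + c x) = sum_{k>=0} (-c)^k x^k.
So the coefficient of x^k is (-c)^k = (-1)^k * c^k.
Here c = 6 and k = 2:
(-6)^2 = 1 * 36 = 36

36


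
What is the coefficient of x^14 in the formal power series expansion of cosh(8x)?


The Maclaurin series is cosh(t) = sum_{m>=0} t^(2m) / (2m)!, so substituting t = 8x, only even powers of x are nonzero, with coefficient of x^(2m) equal to 8^(2m) / (2m)!.
For x^14 the coefficient is 8^14/14! = 4398046511104/87178291200 = 2147483648/42567525.

2147483648/42567525


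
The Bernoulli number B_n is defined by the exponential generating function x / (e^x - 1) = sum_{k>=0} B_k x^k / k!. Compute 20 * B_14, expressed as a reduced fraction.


Bernoulli numbers can also be computed recursively via B_0 = 1 and sum_{j=0}^{m} C(m+1, j) B_j = 0 for m >= 1. Odd-index Bernoulli numbers vanish for k >= 3.
Computing B_14 = 7/6, so 20 * B_14 = 20 * 7/6 = 70/3.

70/3


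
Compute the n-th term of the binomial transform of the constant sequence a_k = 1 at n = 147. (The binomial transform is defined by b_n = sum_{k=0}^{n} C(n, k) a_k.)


With a_k = 1 for all k, b_n = sum_{k=0}^{n} C(n, k) = 2^n by the binomial theorem.
For n = 147: 2^147 = 178405961588244985132285746181186892047843328.

178405961588244985132285746181186892047843328


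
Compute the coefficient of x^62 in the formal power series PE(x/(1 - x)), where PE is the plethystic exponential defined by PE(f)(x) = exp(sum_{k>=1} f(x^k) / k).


For f(x) = x/(1 - x) we have
sum_{k>=1} f(x^k) / k = sum_{k>=1} (1/k) * x^k / (1 - x^k) = sum_{k, m >= 1} x^(k m) / k,
which after exponentiating simplifies to
PE(x/(1 - x)) = prod_{k>=1} 1 / (1 - x^k).
This is the generating function for the partition function p(n), so the coefficient of x^62 is p(62).
Computing p(62) by dynamic programming over parts 1, 2, ..., 62: p(62) = 1300156.

1300156


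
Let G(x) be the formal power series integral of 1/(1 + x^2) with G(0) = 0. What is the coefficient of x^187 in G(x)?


1/(1 + x^2) = sum_{j>=0} (-1)^j x^(2j). Integrating termwise with G(0) = 0:
G(x) = sum_{j>=0} (-1)^j x^(2j+1) / (2j+1) = arctan(x).
Only odd powers are nonzero. For x^187 write 187 = 2*93 + 1, giving
(-1)^93 / 187 = -1/187 = -1/187.

-1/187


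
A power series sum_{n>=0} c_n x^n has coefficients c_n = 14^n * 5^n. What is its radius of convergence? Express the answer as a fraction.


By the root test (Cauchy-Hadamard), the radius is R = 1 / limsup_n |c_n|^(1/n).
Here |c_n|^(1/n) = (14^n * 5^n)^(1/n) = 14 * 5 = 70 for all n.
So R = 1/70 = 1/70.

1/70


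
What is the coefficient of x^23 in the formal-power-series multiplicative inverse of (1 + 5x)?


The inverse is 1/(1 + 5x). Apply the geometric identity 1/(1 - y) = sum_{k>=0} y^k with y = -5x:
1/(1 + 5x) = sum_{k>=0} (-5)^k x^k.
So the coefficient of x^23 is (-5)^23 = -11920928955078125.

-11920928955078125


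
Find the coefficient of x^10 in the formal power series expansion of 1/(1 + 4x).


Write 1/(1 + c x) = 1/(1 - (-c) x) and apply the geometric-series identity
1/(1 - y) = sum_{k>=0} y^k to get 1/(1 + c x) = sum_{k>=0} (-c)^k x^k.
So the coefficient of x^k is (-c)^k = (-1)^k * c^k.
Here c = 4 and k = 10:
(-4)^10 = 1 * 1048576 = 1048576

1048576


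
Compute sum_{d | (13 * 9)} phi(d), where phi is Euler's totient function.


First, 13 * 9 = 117. One classical identity is sum_{d | n} phi(d) = n (each k in [1, n] has a unique gcd with n, and among the k's with gcd(k, n) = n/d there are phi(d) of them). So the sum equals 117. We also verify directly:
Divisors of 117: 1, 3, 9, 13, 39, 117.
phi values: 1, 2, 6, 12, 24, 72.
Sum = 117.

117


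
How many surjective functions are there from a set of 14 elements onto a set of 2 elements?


By inclusion-exclusion on which target elements are missed, the number of surjections from an n-set onto a k-set is
surj(n, k) = sum_{j=0}^{k} (-1)^j C(k, j) (k - j)^n.
Equivalently surj(n, k) = k! * S(n, k), where S(n, k) is the Stirling number of the second kind.
For n = 14, k = 2:
S(14, 2) = 8191, so
surj = 2! * 8191 = 2 * 8191 = 16382.

16382


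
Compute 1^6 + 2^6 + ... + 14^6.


This power sum has a closed form given by Faulhaber's formula
sum_{k=1}^{m} k^p = (1 / (p + 1)) * sum_{j=0}^{p} C(p + 1, j) B_j m^(p + 1 - j),
but for small m direct computation is fastest:
1 + 64 + 729 + 4096 + 15625 + 46656 + 117649 + 262144 + 531441 + 1000000 + 1771561 + 2985984 + 4826809 + 7529536 = 19092295.

19092295


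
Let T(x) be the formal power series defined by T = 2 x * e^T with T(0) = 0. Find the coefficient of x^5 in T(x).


Apply the Lagrange inversion formula: if T = 2 x * phi(T) with phi(t) = e^t, then
[x^n] T = 2^n * (1/n) [t^(n-1)] phi(t)^n = 2^n * (1/n) [t^(n-1)] e^(n t) = 2^n * (1/n) * n^(n-1) / (n-1)! = 2^n * n^(n-1) / n!.
When c = 1 this is the Cayley count of rooted labeled trees on n vertices, divided by n!.
For n = 5: 2^5 * 5^4 / 5! = 32 * 625/120 = 500/3.

500/3


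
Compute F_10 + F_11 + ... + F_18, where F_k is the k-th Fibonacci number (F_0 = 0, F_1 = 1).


Use the identity sum_{k=0}^{N} F_k = F_{N+2} - 1 (which follows from F_{k+2} - F_{k+1} = F_k). Then
sum_{k=10}^{18} F_k = (F_{20} - 1) - (F_{11} - 1) = F_{20} - F_{11}.
Computing: F_{20} = 6765, F_{11} = 89, so
Sum = 6765 - 89 = 6676.

6676


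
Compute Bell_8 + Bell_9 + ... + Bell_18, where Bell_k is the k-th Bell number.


Recall Bell_k counts set partitions of a k-set (with Bell_0 = 1 by convention).
Bell_8 through Bell_18: 4140, 21147, 115975, 678570, 4213597, 27644437, 190899322, 1382958545, 10480142147, 82864869804, 682076806159
Sum = 4140 + 21147 + 115975 + 678570 + 4213597 + 27644437 + 190899322 + 1382958545 + 10480142147 + 82864869804 + 682076806159 = 777028353843.

777028353843


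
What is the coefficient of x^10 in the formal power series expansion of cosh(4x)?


The Maclaurin series is cosh(t) = sum_{m>=0} t^(2m) / (2m)!, so substituting t = 4x, only even powers of x are nonzero, with coefficient of x^(2m) equal to 4^(2m) / (2m)!.
For x^10 the coefficient is 4^10/10! = 1048576/3628800 = 4096/14175.

4096/14175


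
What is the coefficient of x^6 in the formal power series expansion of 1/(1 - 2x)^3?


The general identity 1/(1 - c x)^r = sum_{k>=0} c^k C(k + r - 1, r - 1) x^k follows by substituting y = c x into 1/(1 - y)^r = sum_{k>=0} C(k + r - 1, r - 1) y^k.
For c = 2, r = 3, k = 6:
2^6 * C(8, 2) = 64 * 28 = 1792.

1792


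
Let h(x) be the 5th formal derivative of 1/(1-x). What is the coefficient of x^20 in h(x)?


Differentiating 5 times: d^5/dx^5 [1/(1-x)] = 5!/(1-x)^6.
The expansion 1/(1-x)^6 = sum_{k>=0} C(k+5, 5) x^k, so the coefficient of x^n in 5!/(1-x)^6 is 5! * C(n+5, 5).
For n = 20: 120 * C(25, 5) = 120 * 53130 = 6375600

6375600


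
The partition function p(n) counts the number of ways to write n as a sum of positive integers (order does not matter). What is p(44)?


Using the generating function prod_{k>=1} 1/(1-x^k), we compute p(44).
By dynamic programming over parts 1 through 44:
p(44) = 75175

75175


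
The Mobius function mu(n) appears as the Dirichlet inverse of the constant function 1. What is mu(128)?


128 has a squared prime factor, so mu(128) = 0.
Factorization reveals a repeated prime.

0


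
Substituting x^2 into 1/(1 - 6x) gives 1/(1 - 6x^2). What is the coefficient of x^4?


The coefficient of x^(2m) in 1/(1 - 6x^2) is 6^m.
With n = 4 = 2*2, the coefficient is 6^2 = 36.

36


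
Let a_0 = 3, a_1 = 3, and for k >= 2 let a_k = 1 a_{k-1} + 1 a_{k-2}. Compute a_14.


Iterating the recurrence forward:
a_0 = 3
a_1 = 3
a_2 = 1*3 + 1*3 = 6
a_3 = 1*6 + 1*3 = 9
a_4 = 1*9 + 1*6 = 15
a_5 = 1*15 + 1*9 = 24
a_6 = 1*24 + 1*15 = 39
a_7 = 1*39 + 1*24 = 63
a_8 = 1*63 + 1*39 = 102
a_9 = 1*102 + 1*63 = 165
a_10 = 1*165 + 1*102 = 267
a_11 = 1*267 + 1*165 = 432
a_12 = 1*432 + 1*267 = 699
a_13 = 1*699 + 1*432 = 1131
a_14 = 1*1131 + 1*699 = 1830
So a_14 = 1830.

1830


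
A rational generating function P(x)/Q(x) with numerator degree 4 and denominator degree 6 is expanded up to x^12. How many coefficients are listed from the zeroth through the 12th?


Expanding up to x^12 gives the coefficients for x^0, x^1, ..., x^12.
That is 12 + 1 = 13 coefficients in total.

13


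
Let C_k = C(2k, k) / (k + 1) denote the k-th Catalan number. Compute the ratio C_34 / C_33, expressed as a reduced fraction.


Using C_k = (2k)! / (k! (k+1)!), the ratio C_{k+1}/C_k simplifies to
C_{k+1}/C_k = [(2k+2)! / ((k+1)! (k+2)!)] * [k! (k+1)! / (2k)!]
 = (2k+2)(2k+1) / ((k+1)(k+2)) = 2(2k+1) / (k+2).
For k = 33: 2(2*33 + 1) / (33 + 2) = 134/35 = 134/35.

134/35


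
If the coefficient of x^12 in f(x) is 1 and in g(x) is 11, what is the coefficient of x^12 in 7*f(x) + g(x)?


Scalar multiplication scales coefficients: 7 * 1 = 7.
Then add the g coefficient: 7 + 11
= 18

18


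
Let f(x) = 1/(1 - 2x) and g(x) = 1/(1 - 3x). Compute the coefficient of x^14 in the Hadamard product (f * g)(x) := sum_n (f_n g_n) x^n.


f has coefficients f_k = 2^k and g has coefficients g_k = 3^k, so the Hadamard product has coefficient (f*g)_k = 2^k * 3^k = 6^k.
For k = 14: 6^14 = 78364164096.

78364164096


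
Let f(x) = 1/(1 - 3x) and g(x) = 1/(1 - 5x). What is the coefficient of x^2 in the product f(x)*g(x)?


The coefficient of x^n in f*g is the Cauchy product: sum_{k=0}^{n} a^k * b^(n-k).
With a=3, b=5, n=2:
sum_{k=0}^{2} 3^k * 5^(2-k)
= 49

49


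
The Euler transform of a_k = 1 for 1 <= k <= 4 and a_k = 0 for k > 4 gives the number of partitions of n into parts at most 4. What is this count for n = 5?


Partitions of 5 into parts at most 4:
Using generating function (1-x)^(-1)(1-x^2)^(-1)...(1-x^4)^(-1),
the coefficient of x^5 = 6

6


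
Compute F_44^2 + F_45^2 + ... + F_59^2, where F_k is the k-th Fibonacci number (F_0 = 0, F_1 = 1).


There is a standard identity sum_{k=0}^{N} F_k^2 = F_N * F_{N+1} (proved inductively from the telescoping relation F_k^2 = F_k F_{k+1} - F_{k-1} F_k). Then
sum_{k=44}^{59} F_k^2 = F_59 F_60 - F_43 F_44.
Computing: F_59 = 956722026041, F_60 = 1548008755920, F_43 = 433494437, F_44 = 701408733.
Sum = 956722026041 * 1548008755920 - 433494437 * 701408733 = 1481013769236206434194399.

1481013769236206434194399


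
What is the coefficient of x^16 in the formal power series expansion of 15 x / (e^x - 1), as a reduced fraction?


The exponential generating function for Bernoulli numbers is
x / (e^x - 1) = sum_{k>=0} B_k x^k / k!.
So the coefficient of x^16 in 15 x / (e^x - 1) is 15 B_16 / 16!.
Computing: B_16 = -3617/510, 16! = 20922789888000, giving
15 * -3617/510 / 20922789888000 = -3617/711374856192000.

-3617/711374856192000


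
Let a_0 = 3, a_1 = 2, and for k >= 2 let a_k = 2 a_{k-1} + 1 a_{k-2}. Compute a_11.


Iterating the recurrence forward:
a_0 = 3
a_1 = 2
a_2 = 2*2 + 1*3 = 7
a_3 = 2*7 + 1*2 = 16
a_4 = 2*16 + 1*7 = 39
a_5 = 2*39 + 1*16 = 94
a_6 = 2*94 + 1*39 = 227
a_7 = 2*227 + 1*94 = 548
a_8 = 2*548 + 1*227 = 1323
a_9 = 2*1323 + 1*548 = 3194
a_10 = 2*3194 + 1*1323 = 7711
a_11 = 2*7711 + 1*3194 = 18616
So a_11 = 18616.

18616


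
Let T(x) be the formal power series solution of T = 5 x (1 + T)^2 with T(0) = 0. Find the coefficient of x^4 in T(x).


Apply the Lagrange inversion formula: if T = 5 x * phi(T) with phi(t) = (1 + t)^2, then [x^n] T = 5^n * (1/n) [t^(n-1)] phi(t)^n = 5^n * (1/n) [t^(n-1)] (1 + t)^(2n) = 5^n * (1/n) C(2n, n-1).
Using the identity C(2n, n-1) = C(2n, n) * n / (n+1), the unscaled factor equals C(2n, n) / (n+1) = C_n, the n-th Catalan number.
For n = 4: C_4 = C(8, 4) / 5 = 70/5 = 14.
With the 5^4 = 625 factor, the coefficient is 625 * 14 = 8750.

8750


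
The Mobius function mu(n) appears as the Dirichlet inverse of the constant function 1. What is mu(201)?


201 = 3 * 67 (all distinct primes).
mu(201) = (-1)^2 = 1

1


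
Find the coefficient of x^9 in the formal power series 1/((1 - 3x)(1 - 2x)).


By partial fractions or Cauchy convolution:
The coefficient equals sum_{k=0}^{9} 3^k * 2^(9-k).
= 58025

58025


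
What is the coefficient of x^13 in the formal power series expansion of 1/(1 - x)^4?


The negative binomial / multiset identity is
1/(1 - x)^r = sum_{k>=0} C(k + r - 1, r - 1) x^k.
Here r = 4 and k = 13, so the coefficient is
C(13 + 3, 3) = C(16, 3)
= 560

560


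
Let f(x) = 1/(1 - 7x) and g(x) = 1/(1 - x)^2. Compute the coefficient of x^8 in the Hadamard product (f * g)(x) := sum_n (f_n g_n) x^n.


f has coefficients f_k = 7^k. For g = 1/(1 - x)^2 the coefficient is g_k = C(k + 1, 1) = k + 1. The Hadamard coefficient is (f * g)_k = 7^k * (k + 1).
For k = 8: 7^8 * 9 = 5764801 * 9 = 51883209.

51883209


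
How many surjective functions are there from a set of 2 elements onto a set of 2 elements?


By inclusion-exclusion on which target elements are missed, the number of surjections from an n-set onto a k-set is
surj(n, k) = sum_{j=0}^{k} (-1)^j C(k, j) (k - j)^n.
Equivalently surj(n, k) = k! * S(n, k), where S(n, k) is the Stirling number of the second kind.
For n = 2, k = 2:
S(2, 2) = 1, so
surj = 2! * 1 = 2 * 1 = 2.

2


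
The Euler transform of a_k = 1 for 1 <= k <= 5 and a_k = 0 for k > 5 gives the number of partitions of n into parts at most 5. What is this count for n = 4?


Partitions of 4 into parts at most 5:
Using generating function (1-x)^(-1)(1-x^2)^(-1)...(1-x^5)^(-1),
the coefficient of x^4 = 5

5


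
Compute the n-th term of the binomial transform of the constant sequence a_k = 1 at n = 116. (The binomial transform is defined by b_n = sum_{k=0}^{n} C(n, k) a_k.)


With a_k = 1 for all k, b_n = sum_{k=0}^{n} C(n, k) = 2^n by the binomial theorem.
For n = 116: 2^116 = 83076749736557242056487941267521536.

83076749736557242056487941267521536


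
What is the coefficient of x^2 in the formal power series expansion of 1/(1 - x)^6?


The expansion 1/(1 - x)^r = sum_{k>=0} C(k + r - 1, r - 1) x^k follows from the multiset / negative-binomial theorem (or from repeated differentiation of the geometric series).
For r = 6 and k = 2:
C(7, 5) = 5040 / (120 * 2) = 21.

21


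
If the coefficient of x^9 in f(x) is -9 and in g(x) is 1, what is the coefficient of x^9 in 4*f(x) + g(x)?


Scalar multiplication scales coefficients: 4 * -9 = -36.
Then add the g coefficient: -36 + 1
= -35

-35


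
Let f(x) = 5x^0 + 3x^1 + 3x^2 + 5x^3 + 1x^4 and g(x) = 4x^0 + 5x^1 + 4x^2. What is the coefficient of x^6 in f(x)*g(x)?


Cauchy product at x^6:
1*4
= 4

4


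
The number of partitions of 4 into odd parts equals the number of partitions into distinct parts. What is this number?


Computing partitions of 4 into odd parts (1, 3, 5, ...):
Using the generating function prod_{k>=0} 1/(1-x^(2k+1)),
the count is 2

2


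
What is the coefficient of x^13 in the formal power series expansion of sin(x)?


The Maclaurin series is sin(t) = sum_{k>=0} (-1)^k t^(2k+1) / (2k+1)!, so substituting t = x, only odd powers of x are nonzero, with coefficient of x^(2k+1) equal to (-1)^k / (2k+1)!.
Write 13 = 2*6 + 1, giving the coefficient (-1)^6 / 13! = 1/6227020800 = 1/6227020800.

1/6227020800


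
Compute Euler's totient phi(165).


phi(n) counts integers in [1, n] coprime to n. Using the multiplicative formula phi(n) = n * prod_{p | n} (1 - 1/p):
165 = 3 * 5 * 11, so
phi(165) = 165 * (1 - 1/3) * (1 - 1/5) * (1 - 1/11) = 80.

80


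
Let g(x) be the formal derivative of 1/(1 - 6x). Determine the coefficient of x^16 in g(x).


Differentiate termwise: d/dx sum_{k>=0} 6^k x^k = sum_{k>=1} k 6^k x^(k-1) = sum_{j>=0} (j+1) 6^(j+1) x^j.
Equivalently, d/dx [1/(1 - 6x)] = 6/(1 - 6x)^2.
For j = 16: 17 * 6^17 = 17 * 16926659444736 = 287753210560512.

287753210560512


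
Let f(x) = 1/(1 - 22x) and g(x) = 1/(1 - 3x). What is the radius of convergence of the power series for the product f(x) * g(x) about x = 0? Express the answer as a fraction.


The radius of 1/(1 - 22x) is 1/22 (nearest singularity at x = 1/22), and the radius of 1/(1 - 3x) is 1/3.
The product f(x)*g(x) = 1/((1 - 22x)(1 - 3x)) has singularities at both 1/22 and 1/3, so its radius of convergence is the distance to the nearest one:
min(1/22, 1/3) = 1/22.

1/22


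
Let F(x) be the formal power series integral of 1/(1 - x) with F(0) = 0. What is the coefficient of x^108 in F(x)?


1/(1 - x) = sum_{k>=0} x^k. Integrating termwise and using F(0) = 0 gives
F(x) = sum_{k>=0} x^(k+1) / (k+1) = sum_{m>=1} x^m / m = -ln(1 - x).
So the coefficient of x^108 is 1/108 = 1/108.

1/108


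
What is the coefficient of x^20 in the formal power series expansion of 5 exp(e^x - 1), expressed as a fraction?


exp(e^x - 1) is the exponential generating function for the Bell numbers Bell_k: exp(e^x - 1) = sum_{k>=0} Bell_k x^k / k!.
So the coefficient of x^20 in 5 exp(e^x - 1) is 5 Bell_20 / 20!.
Computing: Bell_20 = 51724158235372 and 20! = 2432902008176640000, giving
5 * 51724158235372/2432902008176640000 = 263898766507/2482553069568000.

263898766507/2482553069568000


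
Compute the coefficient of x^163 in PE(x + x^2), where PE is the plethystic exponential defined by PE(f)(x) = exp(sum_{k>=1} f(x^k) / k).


With f(x) = x + x^2, the exponent is sum_{k>=1} (x^k + x^(2k)) / k = -ln(1 - x) - ln(1 - x^2). Exponentiating:
PE(x + x^2) = 1 / ((1 - x)(1 - x^2)).
This is the generating function for partitions of n into parts of size 1 or 2. The number of 2's can be any j in 0..81, and the rest are 1's, so
[x^163] = floor(163/2) + 1 = 82.

82


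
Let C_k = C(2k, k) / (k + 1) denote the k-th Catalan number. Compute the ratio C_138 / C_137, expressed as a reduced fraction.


Using C_k = (2k)! / (k! (k+1)!), the ratio C_{k+1}/C_k simplifies to
C_{k+1}/C_k = [(2k+2)! / ((k+1)! (k+2)!)] * [k! (k+1)! / (2k)!]
 = (2k+2)(2k+1) / ((k+1)(k+2)) = 2(2k+1) / (k+2).
For k = 137: 2(2*137 + 1) / (137 + 2) = 550/139 = 550/139.

550/139


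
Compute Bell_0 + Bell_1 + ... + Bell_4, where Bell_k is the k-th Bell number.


Recall Bell_k counts set partitions of a k-set (with Bell_0 = 1 by convention).
Bell_0 through Bell_4: 1, 1, 2, 5, 15
Sum = 1 + 1 + 2 + 5 + 15 = 24.

24


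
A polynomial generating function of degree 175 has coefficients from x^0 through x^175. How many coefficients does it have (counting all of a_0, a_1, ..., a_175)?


A polynomial of degree 175 takes the form a_0 + a_1 x + ... + a_175 x^175.
The number of coefficients is 175 + 1 = 176.

176


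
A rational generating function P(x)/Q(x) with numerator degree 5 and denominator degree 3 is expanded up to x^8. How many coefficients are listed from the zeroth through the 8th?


Expanding up to x^8 gives the coefficients for x^0, x^1, ..., x^8.
That is 8 + 1 = 9 coefficients in total.

9


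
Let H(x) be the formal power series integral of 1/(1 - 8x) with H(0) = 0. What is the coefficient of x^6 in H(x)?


1/(1 - 8x) = sum_{k>=0} 8^k x^k. Integrating termwise with H(0) = 0:
H(x) = sum_{k>=0} 8^k x^(k+1) / (k+1) = sum_{m>=1} 8^(m-1) x^m / m.
For m = 6: 8^5/6 = 32768/6 = 16384/3.

16384/3


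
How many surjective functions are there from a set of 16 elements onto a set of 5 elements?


By inclusion-exclusion on which target elements are missed, the number of surjections from an n-set onto a k-set is
surj(n, k) = sum_{j=0}^{k} (-1)^j C(k, j) (k - j)^n.
Equivalently surj(n, k) = k! * S(n, k), where S(n, k) is the Stirling number of the second kind.
For n = 16, k = 5:
S(16, 5) = 1096190550, so
surj = 5! * 1096190550 = 120 * 1096190550 = 131542866000.

131542866000


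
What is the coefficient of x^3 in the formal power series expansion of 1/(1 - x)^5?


The negative binomial / multiset identity is
1/(1 - x)^r = sum_{k>=0} C(k + r - 1, r - 1) x^k.
Here r = 5 and k = 3, so the coefficient is
C(3 + 4, 4) = C(7, 4)
= 35

35


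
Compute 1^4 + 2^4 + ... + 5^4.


This power sum has a closed form given by Faulhaber's formula
sum_{k=1}^{m} k^p = (1 / (p + 1)) * sum_{j=0}^{p} C(p + 1, j) B_j m^(p + 1 - j),
but for small m direct computation is fastest:
1 + 16 + 81 + 256 + 625 = 979.

979


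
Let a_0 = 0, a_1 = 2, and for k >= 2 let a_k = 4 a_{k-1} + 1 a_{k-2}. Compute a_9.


Iterating the recurrence forward:
a_0 = 0
a_1 = 2
a_2 = 4*2 + 1*0 = 8
a_3 = 4*8 + 1*2 = 34
a_4 = 4*34 + 1*8 = 144
a_5 = 4*144 + 1*34 = 610
a_6 = 4*610 + 1*144 = 2584
a_7 = 4*2584 + 1*610 = 10946
a_8 = 4*10946 + 1*2584 = 46368
a_9 = 4*46368 + 1*10946 = 196418
So a_9 = 196418.

196418


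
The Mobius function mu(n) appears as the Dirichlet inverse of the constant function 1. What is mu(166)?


166 = 2 * 83 (all distinct primes).
mu(166) = (-1)^2 = 1

1


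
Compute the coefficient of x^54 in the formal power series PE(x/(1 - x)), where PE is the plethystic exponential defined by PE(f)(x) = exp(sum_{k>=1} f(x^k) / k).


For f(x) = x/(1 - x) we have
sum_{k>=1} f(x^k) / k = sum_{k>=1} (1/k) * x^k / (1 - x^k) = sum_{k, m >= 1} x^(k m) / k,
which after exponentiating simplifies to
PE(x/(1 - x)) = prod_{k>=1} 1 / (1 - x^k).
This is the generating function for the partition function p(n), so the coefficient of x^54 is p(54).
Computing p(54) by dynamic programming over parts 1, 2, ..., 54: p(54) = 386155.

386155


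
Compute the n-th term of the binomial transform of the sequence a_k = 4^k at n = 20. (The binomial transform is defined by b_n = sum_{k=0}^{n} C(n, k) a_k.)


With a_k = 4^k, b_n = sum_{k=0}^{n} C(n, k) 4^k = (1 + 4)^n by the binomial theorem.
For n = 20: (1 + 4)^20 = 5^20 = 95367431640625.

95367431640625


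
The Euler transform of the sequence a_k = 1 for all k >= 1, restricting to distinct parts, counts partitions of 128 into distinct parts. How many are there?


Partitions of 128 into distinct parts can be computed via generating function.
Product (1+x)(1+x^2)(1+x^3)...
The coefficient of x^128 = 4013544

4013544


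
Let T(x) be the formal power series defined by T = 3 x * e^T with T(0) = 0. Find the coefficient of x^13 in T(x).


Apply the Lagrange inversion formula: if T = 3 x * phi(T) with phi(t) = e^t, then
[x^n] T = 3^n * (1/n) [t^(n-1)] phi(t)^n = 3^n * (1/n) [t^(n-1)] e^(n t) = 3^n * (1/n) * n^(n-1) / (n-1)! = 3^n * n^(n-1) / n!.
When c = 1 this is the Cayley count of rooted labeled trees on n vertices, divided by n!.
For n = 13: 3^13 * 13^12 / 13! = 1594323 * 23298085122481/6227020800 = 11758364345276757/1971200.

11758364345276757/1971200


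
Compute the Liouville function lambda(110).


The Liouville function is lambda(k) = (-1)^Omega(k), where Omega(k) counts the prime factors of k with multiplicity.
Factoring: 110 = 2 * 5 * 11, so Omega(110) = 3.
lambda(110) = (-1)^3 = -1.

-1


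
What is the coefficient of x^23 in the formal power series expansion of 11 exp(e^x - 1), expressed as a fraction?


exp(e^x - 1) is the exponential generating function for the Bell numbers Bell_k: exp(e^x - 1) = sum_{k>=0} Bell_k x^k / k!.
So the coefficient of x^23 in 11 exp(e^x - 1) is 11 Bell_23 / 23!.
Computing: Bell_23 = 44152005855084346 and 23! = 25852016738884976640000, giving
11 * 44152005855084346/25852016738884976640000 = 22076002927542173/1175091669949317120000.

22076002927542173/1175091669949317120000


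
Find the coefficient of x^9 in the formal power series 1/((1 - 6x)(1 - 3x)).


By partial fractions or Cauchy convolution:
The coefficient equals sum_{k=0}^{9} 6^k * 3^(9-k).
= 20135709

20135709


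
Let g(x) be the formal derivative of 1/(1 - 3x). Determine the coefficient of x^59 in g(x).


Differentiate termwise: d/dx sum_{k>=0} 3^k x^k = sum_{k>=1} k 3^k x^(k-1) = sum_{j>=0} (j+1) 3^(j+1) x^j.
Equivalently, d/dx [1/(1 - 3x)] = 3/(1 - 3x)^2.
For j = 59: 60 * 3^60 = 60 * 42391158275216203514294433201 = 2543469496512972210857665992060.

2543469496512972210857665992060


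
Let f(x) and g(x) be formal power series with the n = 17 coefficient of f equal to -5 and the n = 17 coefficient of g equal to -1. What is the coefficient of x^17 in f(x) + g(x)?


Addition of formal power series is termwise.
The coefficient of x^17 in f + g = -5 + -1
= -6

-6


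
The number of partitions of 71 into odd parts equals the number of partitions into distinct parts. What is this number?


Computing partitions of 71 into odd parts (1, 3, 5, ...):
Using the generating function prod_{k>=0} 1/(1-x^(2k+1)),
the count is 32992

32992


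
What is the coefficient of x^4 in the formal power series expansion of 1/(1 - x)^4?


The expansion 1/(1 - x)^r = sum_{k>=0} C(k + r - 1, r - 1) x^k follows from the multiset / negative-binomial theorem (or from repeated differentiation of the geometric series).
For r = 4 and k = 4:
C(7, 3) = 5040 / (6 * 24) = 35.

35


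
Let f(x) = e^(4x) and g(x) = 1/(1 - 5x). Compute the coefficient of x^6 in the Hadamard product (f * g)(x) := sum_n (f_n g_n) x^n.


Expanding: f_k = 4^k/k! (from e^(4x)) and g_k = 5^k (from 1/(1 - 5x)). So the Hadamard coefficient (f * g)_k = 4^k 5^k / k! = (20)^k / k!.
For k = 6: 20^6/6! = 64000000/720 = 800000/9.

800000/9


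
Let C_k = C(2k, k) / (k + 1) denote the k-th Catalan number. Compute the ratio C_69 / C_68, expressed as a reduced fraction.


Using C_k = (2k)! / (k! (k+1)!), the ratio C_{k+1}/C_k simplifies to
C_{k+1}/C_k = [(2k+2)! / ((k+1)! (k+2)!)] * [k! (k+1)! / (2k)!]
 = (2k+2)(2k+1) / ((k+1)(k+2)) = 2(2k+1) / (k+2).
For k = 68: 2(2*68 + 1) / (68 + 2) = 274/70 = 137/35.

137/35


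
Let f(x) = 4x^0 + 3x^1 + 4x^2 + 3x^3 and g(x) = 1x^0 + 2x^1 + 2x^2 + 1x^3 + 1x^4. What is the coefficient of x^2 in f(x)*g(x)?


Cauchy product at x^2:
4*2 + 3*2 + 4*1
= 18

18


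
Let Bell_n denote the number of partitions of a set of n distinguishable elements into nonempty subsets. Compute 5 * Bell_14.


Bell_14 can be computed from the Bell triangle or from Dobinski's identity Bell_n = (1/e) * sum_{k>=0} k^n / k!.
Computing Bell_14 = 190899322.
Then 5 * 190899322 = 954496610.

954496610


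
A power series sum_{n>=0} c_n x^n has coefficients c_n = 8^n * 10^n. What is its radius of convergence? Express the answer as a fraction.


By the root test (Cauchy-Hadamard), the radius is R = 1 / limsup_n |c_n|^(1/n).
Here |c_n|^(1/n) = (8^n * 10^n)^(1/n) = 8 * 10 = 80 for all n.
So R = 1/80 = 1/80.

1/80


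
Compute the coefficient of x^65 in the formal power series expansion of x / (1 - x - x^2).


Let f(x) = sum_{k>=0} a_k x^k. Multiplying f(x) * (1 - x - x^2) = x and matching coefficients gives a_0 = 0, a_1 = 1, and a_k = a_{k-1} + a_{k-2} for k >= 2. These are the Fibonacci numbers F_k.
Iterating from F_0 = 0, F_1 = 1:
F_0=0, F_1=1, F_2=1, F_3=2, F_4=3, F_5=5, F_6=8, F_7=13, F_8=21, F_9=34, ...
F_65 = 17167680177565.

17167680177565


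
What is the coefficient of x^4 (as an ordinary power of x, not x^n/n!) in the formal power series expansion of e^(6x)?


The exponential series is e^y = sum_{k>=0} y^k / k!. Substituting y = 6x gives
e^(6x) = sum_{k>=0} 6^k x^k / k!.
So the coefficient of x^n is a^n/n! with a = 6, n = 4:
6^4 / 4! = 1296/24 = 54

54


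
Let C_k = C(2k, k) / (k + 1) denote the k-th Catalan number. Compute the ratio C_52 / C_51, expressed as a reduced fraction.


Using C_k = (2k)! / (k! (k+1)!), the ratio C_{k+1}/C_k simplifies to
C_{k+1}/C_k = [(2k+2)! / ((k+1)! (k+2)!)] * [k! (k+1)! / (2k)!]
 = (2k+2)(2k+1) / ((k+1)(k+2)) = 2(2k+1) / (k+2).
For k = 51: 2(2*51 + 1) / (51 + 2) = 206/53 = 206/53.

206/53


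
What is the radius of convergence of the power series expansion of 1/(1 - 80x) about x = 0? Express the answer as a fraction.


Expanding 1/(1 - 80x) = sum_{k>=0} 80^k x^k, the series converges when |80x| < 1, i.e., |x| < 1/80.
So the radius of convergence is 1/80 = 1/80.

1/80


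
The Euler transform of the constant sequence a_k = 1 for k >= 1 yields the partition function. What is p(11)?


The Euler transform converts the sequence a_k = 1 into the number of integer partitions.
Using the recurrence or dynamic programming:
p(11) = 56

56


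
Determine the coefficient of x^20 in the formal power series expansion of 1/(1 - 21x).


The geometric series identity gives 1/(1 - c x) = sum_{k>=0} c^k x^k, so the coefficient of x^k is c^k.
Here c = 21 and k = 20.
Computing: 21^20 = 278218429446951548637196401

278218429446951548637196401


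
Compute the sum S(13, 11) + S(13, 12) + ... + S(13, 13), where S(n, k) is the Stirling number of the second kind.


By definition, S(n, k) counts partitions of an n-set into exactly k nonempty blocks.
Computing row n = 13 for k = 11..13:
S(13, k): 2431, 78, 1
Sum = 2510.

2510


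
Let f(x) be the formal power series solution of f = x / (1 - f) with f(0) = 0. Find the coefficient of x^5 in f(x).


Apply Lagrange inversion: f = x * phi(f) with phi(t) = 1/(1 - t), so
[x^n] f = (1/n) [t^(n-1)] phi(t)^n = (1/n) [t^(n-1)] (1 - t)^(-n) = (1/n) C(2n - 2, n - 1) = C_{n-1}.
For n = 5: C_4 = C(8, 4) / 5 = 70/5 = 14 = 14.

14


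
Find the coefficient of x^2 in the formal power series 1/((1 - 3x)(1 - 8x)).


By partial fractions or Cauchy convolution:
The coefficient equals sum_{k=0}^{2} 3^k * 8^(2-k).
= 97

97


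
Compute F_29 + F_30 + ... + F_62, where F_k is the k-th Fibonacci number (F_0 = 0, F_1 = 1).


Use the identity sum_{k=0}^{N} F_k = F_{N+2} - 1 (which follows from F_{k+2} - F_{k+1} = F_k). Then
sum_{k=29}^{62} F_k = (F_{64} - 1) - (F_{30} - 1) = F_{64} - F_{30}.
Computing: F_{64} = 10610209857723, F_{30} = 832040, so
Sum = 10610209857723 - 832040 = 10610209025683.

10610209025683


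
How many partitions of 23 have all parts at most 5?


Using the generating function (1-x)^(-1)(1-x^2)^(-1)...(1-x^5)^(-1),
the coefficient of x^23 counts these restricted partitions.
Result = 291

291


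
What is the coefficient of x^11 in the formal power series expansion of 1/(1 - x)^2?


The expansion 1/(1 - x)^r = sum_{k>=0} C(k + r - 1, r - 1) x^k follows from the multiset / negative-binomial theorem (or from repeated differentiation of the geometric series).
For r = 2 and k = 11:
C(12, 1) = 479001600 / (1 * 39916800) = 12.

12


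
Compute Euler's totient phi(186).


phi(n) counts integers in [1, n] coprime to n. Using the multiplicative formula phi(n) = n * prod_{p | n} (1 - 1/p):
186 = 2 * 3 * 31, so
phi(186) = 186 * (1 - 1/2) * (1 - 1/3) * (1 - 1/31) = 60.

60


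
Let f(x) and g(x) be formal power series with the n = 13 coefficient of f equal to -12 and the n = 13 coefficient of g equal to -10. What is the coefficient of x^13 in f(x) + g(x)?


Addition of formal power series is termwise.
The coefficient of x^13 in f + g = -12 + -10
= -22

-22


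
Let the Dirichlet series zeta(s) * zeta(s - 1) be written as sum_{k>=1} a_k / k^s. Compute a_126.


Convolution gives a_k = sum_{d | k} d * 1 = sum_{d | k} d = sigma(k), the sum of positive divisors of k.
For k = 126, the divisors are 1, 2, 3, 6, 7, 9, 14, 18, 21, 42, 63, 126, so
sigma(126) = 1 + 2 + 3 + 6 + 7 + 9 + 14 + 18 + 21 + 42 + 63 + 126 = 312.

312


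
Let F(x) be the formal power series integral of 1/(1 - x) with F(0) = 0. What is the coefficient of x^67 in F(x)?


1/(1 - x) = sum_{k>=0} x^k. Integrating termwise and using F(0) = 0 gives
F(x) = sum_{k>=0} x^(k+1) / (k+1) = sum_{m>=1} x^m / m = -ln(1 - x).
So the coefficient of x^67 is 1/67 = 1/67.

1/67


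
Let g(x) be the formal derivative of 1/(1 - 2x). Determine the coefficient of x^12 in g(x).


Differentiate termwise: d/dx sum_{k>=0} 2^k x^k = sum_{k>=1} k 2^k x^(k-1) = sum_{j>=0} (j+1) 2^(j+1) x^j.
Equivalently, d/dx [1/(1 - 2x)] = 2/(1 - 2x)^2.
For j = 12: 13 * 2^13 = 13 * 8192 = 106496.

106496


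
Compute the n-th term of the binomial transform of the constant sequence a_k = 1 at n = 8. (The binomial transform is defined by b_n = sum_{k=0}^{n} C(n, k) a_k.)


With a_k = 1 for all k, b_n = sum_{k=0}^{n} C(n, k) = 2^n by the binomial theorem.
For n = 8: 2^8 = 256.

256


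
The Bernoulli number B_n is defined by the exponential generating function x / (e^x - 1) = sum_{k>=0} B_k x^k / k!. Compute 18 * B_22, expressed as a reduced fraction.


Bernoulli numbers can also be computed recursively via B_0 = 1 and sum_{j=0}^{m} C(m+1, j) B_j = 0 for m >= 1. Odd-index Bernoulli numbers vanish for k >= 3.
Computing B_22 = 854513/138, so 18 * B_22 = 18 * 854513/138 = 2563539/23.

2563539/23


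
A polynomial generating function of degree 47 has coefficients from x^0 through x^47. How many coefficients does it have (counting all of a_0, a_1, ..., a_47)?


A polynomial of degree 47 takes the form a_0 + a_1 x + ... + a_47 x^47.
The number of coefficients is 47 + 1 = 48.

48


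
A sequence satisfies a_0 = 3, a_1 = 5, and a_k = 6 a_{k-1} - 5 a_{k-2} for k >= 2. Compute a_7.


The characteristic equation is t^2 - 6 t + 5 = 0, with roots r_1 = 5 and r_2 = 1 (so c_1 = r_1 + r_2, c_2 = -r_1 r_2 as required).
One can use the closed form a_n = A r_1^n + B r_2^n, but direct iteration is more reliable:
a_0 = 3, a_1 = 5, a_2 = 15, a_3 = 65, a_4 = 315, a_5 = 1565, a_6 = 7815, a_7 = 39065.
So a_7 = 39065.

39065


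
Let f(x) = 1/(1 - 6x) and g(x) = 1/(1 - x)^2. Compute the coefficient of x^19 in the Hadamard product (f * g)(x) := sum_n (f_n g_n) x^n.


f has coefficients f_k = 6^k. For g = 1/(1 - x)^2 the coefficient is g_k = C(k + 1, 1) = k + 1. The Hadamard coefficient is (f * g)_k = 6^k * (k + 1).
For k = 19: 6^19 * 20 = 609359740010496 * 20 = 12187194800209920.

12187194800209920


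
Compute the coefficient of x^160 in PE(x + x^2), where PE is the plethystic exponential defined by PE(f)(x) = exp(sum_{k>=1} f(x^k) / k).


With f(x) = x + x^2, the exponent is sum_{k>=1} (x^k + x^(2k)) / k = -ln(1 - x) - ln(1 - x^2). Exponentiating:
PE(x + x^2) = 1 / ((1 - x)(1 - x^2)).
This is the generating function for partitions of n into parts of size 1 or 2. The number of 2's can be any j in 0..80, and the rest are 1's, so
[x^160] = floor(160/2) + 1 = 81.

81


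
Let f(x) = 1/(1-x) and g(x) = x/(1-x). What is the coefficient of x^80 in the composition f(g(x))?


First simplify the composition: f(g(x)) = 1/(1 - x/(1-x)) = (1-x)/((1-x) - x) = (1-x)/(1-2x).
Now extract the coefficient. Write (1-x)/(1-2x) = 1/(1-2x) - x/(1-2x).
The coefficient of x^n in 1/(1-2x) is 2^n, and in x/(1-2x) is 2^(n-1) (for n >= 1).
So the coefficient of x^80 is 2^80 - 2^79 = 1208925819614629174706176 - 604462909807314587353088 = 604462909807314587353088.

604462909807314587353088


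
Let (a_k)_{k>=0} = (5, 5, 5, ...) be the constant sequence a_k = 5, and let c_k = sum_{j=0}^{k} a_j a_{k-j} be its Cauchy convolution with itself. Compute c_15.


Since a_j = 5 for all j >= 0, the convolution sum becomes
c_k = sum_{j=0}^{k} 5 * 5 = 25 * (k + 1).
Equivalently, the generating function of (a_k) is 5/(1 - x) and its square is 25/(1 - x)^2 = sum_{k>=0} 25(k + 1) x^k.
For k = 15: 25 * 16 = 400.

400


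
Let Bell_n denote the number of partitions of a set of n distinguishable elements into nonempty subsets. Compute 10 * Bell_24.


Bell_24 can be computed from the Bell triangle or from Dobinski's identity Bell_n = (1/e) * sum_{k>=0} k^n / k!.
Computing Bell_24 = 445958869294805289.
Then 10 * 445958869294805289 = 4459588692948052890.

4459588692948052890


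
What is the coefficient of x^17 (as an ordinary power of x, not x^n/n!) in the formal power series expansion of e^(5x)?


The exponential series is e^y = sum_{k>=0} y^k / k!. Substituting y = 5x gives
e^(5x) = sum_{k>=0} 5^k x^k / k!.
So the coefficient of x^n is a^n/n! with a = 5, n = 17:
5^17 / 17! = 762939453125/355687428096000 = 6103515625/2845499424768

6103515625/2845499424768


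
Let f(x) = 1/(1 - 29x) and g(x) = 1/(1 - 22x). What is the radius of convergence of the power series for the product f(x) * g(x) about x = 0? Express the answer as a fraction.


The radius of 1/(1 - 29x) is 1/29 (nearest singularity at x = 1/29), and the radius of 1/(1 - 22x) is 1/22.
The product f(x)*g(x) = 1/((1 - 29x)(1 - 22x)) has singularities at both 1/29 and 1/22, so its radius of convergence is the distance to the nearest one:
min(1/29, 1/22) = 1/29.

1/29


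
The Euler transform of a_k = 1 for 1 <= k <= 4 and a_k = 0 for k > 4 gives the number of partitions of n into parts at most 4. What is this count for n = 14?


Partitions of 14 into parts at most 4:
Using generating function (1-x)^(-1)(1-x^2)^(-1)...(1-x^4)^(-1),
the coefficient of x^14 = 47

47
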